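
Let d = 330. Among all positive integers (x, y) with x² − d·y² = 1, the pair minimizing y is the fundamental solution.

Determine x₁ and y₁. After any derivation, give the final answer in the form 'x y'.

d=330: √d = [18; 6,36] (ℓ=2, even), read p_1/q_1
a_0=18:  p_0=18·1+0=18,  q_0=18·0+1=1
a_1=6:  p_1=6·18+1=109,  q_1=6·1+0=6
fundamental: x₁=109, y₁=6  (since 11881 − 330·36 = 1)

109 6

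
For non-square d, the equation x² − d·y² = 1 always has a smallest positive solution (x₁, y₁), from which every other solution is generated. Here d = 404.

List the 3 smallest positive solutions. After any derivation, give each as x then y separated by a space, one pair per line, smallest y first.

√404 = [20; 10,40, …], period ℓ=2 (even) → k=1
a_0=20:  p_0=20·1+0=20,  q_0=20·0+1=1
a_1=10:  p_1=10·20+1=201,  q_1=10·1+0=10
fundamental: x₁=201, y₁=10  (since 40401 − 404·100 = 1)
(201+10√404)^2 = 80801 + 4020√404
(201+10√404)^3 = 32481801 + 1616030√404

201 10
80801 4020
32481801 1616030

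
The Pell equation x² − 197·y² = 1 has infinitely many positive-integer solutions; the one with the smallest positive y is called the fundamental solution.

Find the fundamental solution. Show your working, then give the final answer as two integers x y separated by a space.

[14; 28] for √197; ℓ=1 ⇒ convergent index 1
a_0=14:  p_0=14·1+0=14,  q_0=14·0+1=1
a_1=28:  p_1=28·14+1=393,  q_1=28·1+0=28
→ (393, 28).  Check: 393²=154449, 197·28²=154448, difference 1.

393 28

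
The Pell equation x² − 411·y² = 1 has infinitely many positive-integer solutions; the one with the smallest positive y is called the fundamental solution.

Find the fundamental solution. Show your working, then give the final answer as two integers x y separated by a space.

d=411: √d = [20; 3,1,1,1,19,1,1,1,3,40] (ℓ=10, even), read p_9/q_9
step 0: (20, 1)  from 20·(1,0) + (0,1)
step 1: (61, 3)  from 3·(20,1) + (1,0)
step 2: (81, 4)  from 1·(61,3) + (20,1)
step 3: (142, 7)  from 1·(81,4) + (61,3)
step 4: (223, 11)  from 1·(142,7) + (81,4)
step 5: (4379, 216)  from 19·(223,11) + (142,7)
step 6: (4602, 227)  from 1·(4379,216) + (223,11)
step 7: (8981, 443)  from 1·(4602,227) + (4379,216)
step 8: (13583, 670)  from 1·(8981,443) + (4602,227)
step 9: (49730, 2453)  from 3·(13583,670) + (8981,443)
(x₁, y₁) = (49730, 2453);  49730² − 411·2453² = 1 ✓

49730 2453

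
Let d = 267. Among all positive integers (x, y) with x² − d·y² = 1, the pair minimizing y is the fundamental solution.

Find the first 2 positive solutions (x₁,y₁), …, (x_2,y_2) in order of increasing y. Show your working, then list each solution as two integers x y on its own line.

2402 147
11539207 706188

√267 → a₀=16, period (2,1,15,1,2,32); ℓ=6 even so k=5
step 0: (16, 1)  from 16·(1,0) + (0,1)
step 1: (33, 2)  from 2·(16,1) + (1,0)
step 2: (49, 3)  from 1·(33,2) + (16,1)
step 3: (768, 47)  from 15·(49,3) + (33,2)
step 4: (817, 50)  from 1·(768,47) + (49,3)
step 5: (2402, 147)  from 2·(817,50) + (768,47)
→ (2402, 147).  Check: 2402²=5769604, 267·147²=5769603, difference 1.
k=2:  x_2 = 2402·2402+267·147·147 = 11539207,  y_2 = 2402·147+147·2402 = 706188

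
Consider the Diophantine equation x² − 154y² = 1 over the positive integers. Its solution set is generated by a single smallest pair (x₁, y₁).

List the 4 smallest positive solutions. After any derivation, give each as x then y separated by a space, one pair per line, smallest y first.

21295 1716
906954049 73084440
38627172925615 3112666297884
1645131293994988801 132568457553795120

√154 → a₀=12, period (2,2,3,1,2,1,3,2,2,24); ℓ=10 even so k=9
i=0: a=12 ⇒ p=12, q=1
i=1: a=2 ⇒ p=25, q=2
i=2: a=2 ⇒ p=62, q=5
i=3: a=3 ⇒ p=211, q=17
i=4: a=1 ⇒ p=273, q=22
i=5: a=2 ⇒ p=757, q=61
i=6: a=1 ⇒ p=1030, q=83
i=7: a=3 ⇒ p=3847, q=310
i=8: a=2 ⇒ p=8724, q=703
i=9: a=2 ⇒ p=21295, q=1716
(x₁, y₁) = (21295, 1716);  21295² − 154·1716² = 1 ✓
k=2:  x_2 = 21295·21295+154·1716·1716 = 906954049,  y_2 = 21295·1716+1716·21295 = 73084440
k=3:  x_3 = 21295·906954049+154·1716·73084440 = 38627172925615,  y_3 = 21295·73084440+1716·906954049 = 3112666297884
k=4:  x_4 = 21295·38627172925615+154·1716·3112666297884 = 1645131293994988801,  y_4 = 21295·3112666297884+1716·38627172925615 = 132568457553795120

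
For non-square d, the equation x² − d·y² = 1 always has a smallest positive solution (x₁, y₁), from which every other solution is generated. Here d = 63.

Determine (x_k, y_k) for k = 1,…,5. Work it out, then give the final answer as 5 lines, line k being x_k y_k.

d=63: √d = [7; 1,14] (ℓ=2, even), read p_1/q_1
k=0  a_k=7  p_k/q_k = 7/1
k=1  a_k=1  p_k/q_k = 8/1
fundamental: x₁=8, y₁=1  (since 64 − 63·1 = 1)
(8+1√63)^2 = 127 + 16√63
(8+1√63)^3 = 2024 + 255√63
(8+1√63)^4 = 32257 + 4064√63
(8+1√63)^5 = 514088 + 64769√63

8 1
127 16
2024 255
32257 4064
514088 64769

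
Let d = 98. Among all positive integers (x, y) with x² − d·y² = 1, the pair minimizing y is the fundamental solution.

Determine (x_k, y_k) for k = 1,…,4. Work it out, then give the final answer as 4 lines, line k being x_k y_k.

d=98: √d = [9; 1,8,1,18] (ℓ=4, even), read p_3/q_3
k=0  a_k=9  p_k/q_k = 9/1
k=1  a_k=1  p_k/q_k = 10/1
k=2  a_k=8  p_k/q_k = 89/9
k=3  a_k=1  p_k/q_k = 99/10
→ (99, 10).  Check: 99²=9801, 98·10²=9800, difference 1.
(x_2, y_2) = (99·99 + 98·10·10, 99·10 + 10·99) = (19601, 1980)
(x_3, y_3) = (99·19601 + 98·10·1980, 99·1980 + 10·19601) = (3880899, 392030)
(x_4, y_4) = (99·3880899 + 98·10·392030, 99·392030 + 10·3880899) = (768398401, 77619960)

99 10
19601 1980
3880899 392030
768398401 77619960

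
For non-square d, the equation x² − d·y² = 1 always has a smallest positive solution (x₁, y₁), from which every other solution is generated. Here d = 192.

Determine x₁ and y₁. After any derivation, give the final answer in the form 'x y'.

√192 → a₀=13, period (1,5,1,26); ℓ=4 even so k=3
k=0  a_k=13  p_k/q_k = 13/1
…
k=2  a_k=5  p_k/q_k = 83/6
k=3  a_k=1  p_k/q_k = 97/7
fundamental: x₁=97, y₁=7  (since 9409 − 192·49 = 1)

97 7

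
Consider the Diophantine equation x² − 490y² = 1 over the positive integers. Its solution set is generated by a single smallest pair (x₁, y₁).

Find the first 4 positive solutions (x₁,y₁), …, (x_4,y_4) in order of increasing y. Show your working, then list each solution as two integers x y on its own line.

d=490: √d = [22; 7,2,1,4,4,4,1,2,7,44] (ℓ=10, even), read p_9/q_9
a_0=22:  p_0=22·1+0=22,  q_0=22·0+1=1
…
a_2=2:  p_2=2·155+22=332,  q_2=2·7+1=15
a_3=1:  p_3=1·332+155=487,  q_3=1·15+7=22
a_4=4:  p_4=4·487+332=2280,  q_4=4·22+15=103
a_5=4:  p_5=4·2280+487=9607,  q_5=4·103+22=434
…
a_8=2:  p_8=2·50315+40708=141338,  q_8=2·2273+1839=6385
a_9=7:  p_9=7·141338+50315=1039681,  q_9=7·6385+2273=46968
→ (1039681, 46968).  Check: 1039681²=1080936581761, 490·46968²=1080936581760, difference 1.
(1039681+46968√490)^2 = 2161873163521 + 97663474416√490
(1039681+46968√490)^3 = 4495316905044313921 + 203077717488555624√490
(1039681+46968√490)^4 = 9347391150304592810234881 + 422272088792340335957472√490

1039681 46968
2161873163521 97663474416
4495316905044313921 203077717488555624
9347391150304592810234881 422272088792340335957472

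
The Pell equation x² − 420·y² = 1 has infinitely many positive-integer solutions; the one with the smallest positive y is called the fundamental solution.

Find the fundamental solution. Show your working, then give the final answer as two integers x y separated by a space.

41 2

√420 = [20; 2,40, …], period ℓ=2 (even) → k=1
i=0: a=20 ⇒ p=20, q=1
i=1: a=2 ⇒ p=41, q=2
(x₁, y₁) = (41, 2);  41² − 420·2² = 1 ✓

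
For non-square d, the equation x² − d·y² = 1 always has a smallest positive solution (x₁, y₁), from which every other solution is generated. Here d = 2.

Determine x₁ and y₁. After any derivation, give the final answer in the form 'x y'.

√2 → a₀=1, period (2); ℓ=1 odd so k=1
a_0=1:  p_0=1·1+0=1,  q_0=1·0+1=1
a_1=2:  p_1=2·1+1=3,  q_1=2·1+0=2
(x₁, y₁) = (3, 2);  3² − 2·2² = 1 ✓

3 2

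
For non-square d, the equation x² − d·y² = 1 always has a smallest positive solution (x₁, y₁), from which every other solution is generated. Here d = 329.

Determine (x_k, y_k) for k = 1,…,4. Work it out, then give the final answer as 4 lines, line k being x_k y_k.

[18; 7,4,2,1,1,4,1,1,2,4,7,36] for √329; ℓ=12 ⇒ convergent index 11
a_0=18:  p_0=18·1+0=18,  q_0=18·0+1=1
…
a_2=4:  p_2=4·127+18=526,  q_2=4·7+1=29
a_3=2:  p_3=2·526+127=1179,  q_3=2·29+7=65
a_4=1:  p_4=1·1179+526=1705,  q_4=1·65+29=94
a_5=1:  p_5=1·1705+1179=2884,  q_5=1·94+65=159
a_6=4:  p_6=4·2884+1705=13241,  q_6=4·159+94=730
a_7=1:  p_7=1·13241+2884=16125,  q_7=1·730+159=889
a_8=1:  p_8=1·16125+13241=29366,  q_8=1·889+730=1619
…
a_10=4:  p_10=4·74857+29366=328794,  q_10=4·4127+1619=18127
a_11=7:  p_11=7·328794+74857=2376415,  q_11=7·18127+4127=131016
→ (2376415, 131016).  Check: 2376415²=5647348252225, 329·131016²=5647348252224, difference 1.
k=2:  x_2 = 2376415·2376415+329·131016·131016 = 11294696504449,  y_2 = 2376415·131016+131016·2376415 = 622696775280
k=3:  x_3 = 2376415·11294696504449+329·131016·622696775280 = 53681772387237964255,  y_3 = 2376415·622696775280+131016·11294696504449 = 2959571914453911384
k=4:  x_4 = 2376415·53681772387237964255+329·131016·2959571914453911384 = 255140338255224918953587201,  y_4 = 2376415·2959571914453911384+131016·53681772387237964255 = 14066342182173360946441440

2376415 131016
11294696504449 622696775280
53681772387237964255 2959571914453911384
255140338255224918953587201 14066342182173360946441440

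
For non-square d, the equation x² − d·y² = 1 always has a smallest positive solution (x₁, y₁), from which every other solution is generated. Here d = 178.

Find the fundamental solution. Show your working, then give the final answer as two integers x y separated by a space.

1601 120

[13; 2,1,12,1,2,26] for √178; ℓ=6 ⇒ convergent index 5
i=0: a=13 ⇒ p=13, q=1
…
i=3: a=12 ⇒ p=507, q=38
i=4: a=1 ⇒ p=547, q=41
i=5: a=2 ⇒ p=1601, q=120
→ (1601, 120).  Check: 1601²=2563201, 178·120²=2563200, difference 1.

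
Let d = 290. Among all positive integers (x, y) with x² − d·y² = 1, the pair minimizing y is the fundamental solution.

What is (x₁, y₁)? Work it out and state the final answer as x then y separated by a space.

d=290: √d = [17; 34] (ℓ=1, odd), read p_1/q_1
a_0=17:  p_0=17·1+0=17,  q_0=17·0+1=1
a_1=34:  p_1=34·17+1=579,  q_1=34·1+0=34
fundamental: x₁=579, y₁=34  (since 335241 − 290·1156 = 1)

579 34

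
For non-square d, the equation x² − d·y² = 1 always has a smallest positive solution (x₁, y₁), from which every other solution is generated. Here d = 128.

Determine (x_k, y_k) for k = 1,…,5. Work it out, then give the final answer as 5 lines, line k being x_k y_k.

577 51
665857 58854
768398401 67917465
886731088897 78376695756
1023286908188737 90446638984959

d=128: √d = [11; 3,5,3,22] (ℓ=4, even), read p_3/q_3
a_0=11:  p_0=11·1+0=11,  q_0=11·0+1=1
a_1=3:  p_1=3·11+1=34,  q_1=3·1+0=3
a_2=5:  p_2=5·34+11=181,  q_2=5·3+1=16
a_3=3:  p_3=3·181+34=577,  q_3=3·16+3=51
→ (577, 51).  Check: 577²=332929, 128·51²=332928, difference 1.
n=2: (577,51)∘(577,51) = (577·577+128·51·51, 577·51+51·577) = (665857,58854)
n=3: (665857,58854)∘(577,51) = (577·665857+128·51·58854, 577·58854+51·665857) = (768398401,67917465)
n=4: (768398401,67917465)∘(577,51) = (577·768398401+128·51·67917465, 577·67917465+51·768398401) = (886731088897,78376695756)
n=5: (886731088897,78376695756)∘(577,51) = (577·886731088897+128·51·78376695756, 577·78376695756+51·886731088897) = (1023286908188737,90446638984959)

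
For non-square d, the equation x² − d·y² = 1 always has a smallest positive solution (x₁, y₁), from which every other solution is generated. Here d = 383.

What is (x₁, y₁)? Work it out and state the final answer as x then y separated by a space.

√383 → a₀=19, period (1,1,3,19,3,1,1,38); ℓ=8 even so k=7
step 0: (19, 1)  from 19·(1,0) + (0,1)
…
step 3: (137, 7)  from 3·(39,2) + (20,1)
…
step 5: (8063, 412)  from 3·(2642,135) + (137,7)
step 6: (10705, 547)  from 1·(8063,412) + (2642,135)
step 7: (18768, 959)  from 1·(10705,547) + (8063,412)
→ (18768, 959).  Check: 18768²=352237824, 383·959²=352237823, difference 1.

18768 959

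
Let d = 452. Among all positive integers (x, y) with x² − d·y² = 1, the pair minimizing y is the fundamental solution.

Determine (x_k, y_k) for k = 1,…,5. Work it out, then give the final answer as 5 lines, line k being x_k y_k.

1204353 56648
2900932297217 136448377488
6987493029899166849 328664025545553880
16830816386073401651890177 791655010315592455701792
40540488414026331506287881514113 1906864173276900777578095047272

d=452: √d = [21; 3,1,5,3,10,3,5,1,3,42] (ℓ=10, even), read p_9/q_9
a_0=21:  p_0=21·1+0=21,  q_0=21·0+1=1
…
a_3=5:  p_3=5·85+64=489,  q_3=5·4+3=23
…
a_5=10:  p_5=10·1552+489=16009,  q_5=10·73+23=753
…
a_8=1:  p_8=1·263904+49579=313483,  q_8=1·12413+2332=14745
a_9=3:  p_9=3·313483+263904=1204353,  q_9=3·14745+12413=56648
(x₁, y₁) = (1204353, 56648);  1204353² − 452·56648² = 1 ✓
n=2: (1204353,56648)∘(1204353,56648) = (1204353·1204353+452·56648·56648, 1204353·56648+56648·1204353) = (2900932297217,136448377488)
n=3: (2900932297217,136448377488)∘(1204353,56648) = (1204353·2900932297217+452·56648·136448377488, 1204353·136448377488+56648·2900932297217) = (6987493029899166849,328664025545553880)
n=4: (6987493029899166849,328664025545553880)∘(1204353,56648) = (1204353·6987493029899166849+452·56648·328664025545553880, 1204353·328664025545553880+56648·6987493029899166849) = (16830816386073401651890177,791655010315592455701792)
n=5: (16830816386073401651890177,791655010315592455701792)∘(1204353,56648) = (1204353·16830816386073401651890177+452·56648·791655010315592455701792, 1204353·791655010315592455701792+56648·16830816386073401651890177) = (40540488414026331506287881514113,1906864173276900777578095047272)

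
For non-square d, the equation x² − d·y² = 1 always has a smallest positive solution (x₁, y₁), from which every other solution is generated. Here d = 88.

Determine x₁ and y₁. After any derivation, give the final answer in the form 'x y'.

197 21

[9; 2,1,1,1,2,18] for √88; ℓ=6 ⇒ convergent index 5
k=0  a_k=9  p_k/q_k = 9/1
k=1  a_k=2  p_k/q_k = 19/2
k=2  a_k=1  p_k/q_k = 28/3
k=3  a_k=1  p_k/q_k = 47/5
k=4  a_k=1  p_k/q_k = 75/8
k=5  a_k=2  p_k/q_k = 197/21
(x₁, y₁) = (197, 21);  197² − 88·21² = 1 ✓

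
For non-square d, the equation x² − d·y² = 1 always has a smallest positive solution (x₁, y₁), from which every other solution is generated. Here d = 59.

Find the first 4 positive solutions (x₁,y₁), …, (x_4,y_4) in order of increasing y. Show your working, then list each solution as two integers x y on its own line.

530 69
561799 73140
595506410 77528331
631236232801 82179957720

[7; 1,2,7,2,1,14] for √59; ℓ=6 ⇒ convergent index 5
i=0: a=7 ⇒ p=7, q=1
i=1: a=1 ⇒ p=8, q=1
i=2: a=2 ⇒ p=23, q=3
i=3: a=7 ⇒ p=169, q=22
i=4: a=2 ⇒ p=361, q=47
i=5: a=1 ⇒ p=530, q=69
(x₁, y₁) = (530, 69);  530² − 59·69² = 1 ✓
(x_2, y_2) = (530·530 + 59·69·69, 530·69 + 69·530) = (561799, 73140)
(x_3, y_3) = (530·561799 + 59·69·73140, 530·73140 + 69·561799) = (595506410, 77528331)
(x_4, y_4) = (530·595506410 + 59·69·77528331, 530·77528331 + 69·595506410) = (631236232801, 82179957720)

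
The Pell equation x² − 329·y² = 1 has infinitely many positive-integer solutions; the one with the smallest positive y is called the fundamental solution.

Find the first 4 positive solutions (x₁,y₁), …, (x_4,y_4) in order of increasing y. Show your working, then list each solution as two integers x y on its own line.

2376415 131016
11294696504449 622696775280
53681772387237964255 2959571914453911384
255140338255224918953587201 14066342182173360946441440

√329 = [18; 7,4,2,1,1,4,1,1,2,4,7,36, …], period ℓ=12 (even) → k=11
a_0=18:  p_0=18·1+0=18,  q_0=18·0+1=1
…
a_5=1:  p_5=1·1705+1179=2884,  q_5=1·94+65=159
a_6=4:  p_6=4·2884+1705=13241,  q_6=4·159+94=730
…
a_10=4:  p_10=4·74857+29366=328794,  q_10=4·4127+1619=18127
a_11=7:  p_11=7·328794+74857=2376415,  q_11=7·18127+4127=131016
(x₁, y₁) = (2376415, 131016);  2376415² − 329·131016² = 1 ✓
(x_2, y_2) = (2376415·2376415 + 329·131016·131016, 2376415·131016 + 131016·2376415) = (11294696504449, 622696775280)
(x_3, y_3) = (2376415·11294696504449 + 329·131016·622696775280, 2376415·622696775280 + 131016·11294696504449) = (53681772387237964255, 2959571914453911384)
(x_4, y_4) = (2376415·53681772387237964255 + 329·131016·2959571914453911384, 2376415·2959571914453911384 + 131016·53681772387237964255) = (255140338255224918953587201, 14066342182173360946441440)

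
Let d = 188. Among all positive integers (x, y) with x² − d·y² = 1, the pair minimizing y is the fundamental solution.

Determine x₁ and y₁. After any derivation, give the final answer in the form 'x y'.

√188 = [13; 1,2,2,6,2,2,1,26, …], period ℓ=8 (even) → k=7
i=0: a=13 ⇒ p=13, q=1
i=1: a=1 ⇒ p=14, q=1
i=2: a=2 ⇒ p=41, q=3
i=3: a=2 ⇒ p=96, q=7
…
i=6: a=2 ⇒ p=3277, q=239
i=7: a=1 ⇒ p=4607, q=336
(x₁, y₁) = (4607, 336);  4607² − 188·336² = 1 ✓

4607 336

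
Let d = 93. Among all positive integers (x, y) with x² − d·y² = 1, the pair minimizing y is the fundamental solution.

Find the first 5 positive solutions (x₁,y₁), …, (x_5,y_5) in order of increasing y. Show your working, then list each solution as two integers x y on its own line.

12151 1260
295293601 30620520
7176225079351 744139875780
174396621583094401 18084087230585040
4238186690536135053751 439479487133537766300

d=93: √d = [9; 1,1,1,4,6,4,1,1,1,18] (ℓ=10, even), read p_9/q_9
k=0  a_k=9  p_k/q_k = 9/1
…
k=3  a_k=1  p_k/q_k = 29/3
k=4  a_k=4  p_k/q_k = 135/14
…
k=6  a_k=4  p_k/q_k = 3491/362
k=7  a_k=1  p_k/q_k = 4330/449
k=8  a_k=1  p_k/q_k = 7821/811
k=9  a_k=1  p_k/q_k = 12151/1260
(x₁, y₁) = (12151, 1260);  12151² − 93·1260² = 1 ✓
k=2:  x_2 = 12151·12151+93·1260·1260 = 295293601,  y_2 = 12151·1260+1260·12151 = 30620520
k=3:  x_3 = 12151·295293601+93·1260·30620520 = 7176225079351,  y_3 = 12151·30620520+1260·295293601 = 744139875780
k=4:  x_4 = 12151·7176225079351+93·1260·744139875780 = 174396621583094401,  y_4 = 12151·744139875780+1260·7176225079351 = 18084087230585040
k=5:  x_5 = 12151·174396621583094401+93·1260·18084087230585040 = 4238186690536135053751,  y_5 = 12151·18084087230585040+1260·174396621583094401 = 439479487133537766300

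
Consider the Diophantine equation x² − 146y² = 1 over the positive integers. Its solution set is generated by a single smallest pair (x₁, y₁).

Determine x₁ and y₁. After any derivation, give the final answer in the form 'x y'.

145 12

√146 → a₀=12, period (12,24); ℓ=2 even so k=1
i=0: a=12 ⇒ p=12, q=1
i=1: a=12 ⇒ p=145, q=12
fundamental: x₁=145, y₁=12  (since 21025 − 146·144 = 1)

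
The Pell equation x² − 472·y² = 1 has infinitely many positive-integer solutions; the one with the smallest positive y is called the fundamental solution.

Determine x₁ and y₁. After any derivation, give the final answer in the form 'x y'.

306917 14127

d=472: √d = [21; 1,2,1,1,1,…,2,1,42] (ℓ=14, even), read p_13/q_13
a_0=21:  p_0=21·1+0=21,  q_0=21·0+1=1
a_1=1:  p_1=1·21+1=22,  q_1=1·1+0=1
a_2=2:  p_2=2·22+21=65,  q_2=2·1+1=3
…
a_4=1:  p_4=1·87+65=152,  q_4=1·4+3=7
a_5=1:  p_5=1·152+87=239,  q_5=1·7+4=11
…
a_8=4:  p_8=4·5779+1108=24224,  q_8=4·266+51=1115
…
a_10=1:  p_10=1·30003+24224=54227,  q_10=1·1381+1115=2496
a_11=1:  p_11=1·54227+30003=84230,  q_11=1·2496+1381=3877
a_12=2:  p_12=2·84230+54227=222687,  q_12=2·3877+2496=10250
a_13=1:  p_13=1·222687+84230=306917,  q_13=1·10250+3877=14127
→ (306917, 14127).  Check: 306917²=94198044889, 472·14127²=94198044888, difference 1.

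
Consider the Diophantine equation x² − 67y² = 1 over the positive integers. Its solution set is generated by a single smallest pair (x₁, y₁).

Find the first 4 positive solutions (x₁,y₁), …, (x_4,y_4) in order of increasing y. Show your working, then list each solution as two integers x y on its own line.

48842 5967
4771081927 582880428
466058366908226 56938091722785
45526445508292066657 5561940551265649512

√67 = [8; 5,2,1,1,7,1,1,2,5,16, …], period ℓ=10 (even) → k=9
a_0=8:  p_0=8·1+0=8,  q_0=8·0+1=1
a_1=5:  p_1=5·8+1=41,  q_1=5·1+0=5
a_2=2:  p_2=2·41+8=90,  q_2=2·5+1=11
a_3=1:  p_3=1·90+41=131,  q_3=1·11+5=16
a_4=1:  p_4=1·131+90=221,  q_4=1·16+11=27
a_5=7:  p_5=7·221+131=1678,  q_5=7·27+16=205
…
a_7=1:  p_7=1·1899+1678=3577,  q_7=1·232+205=437
a_8=2:  p_8=2·3577+1899=9053,  q_8=2·437+232=1106
a_9=5:  p_9=5·9053+3577=48842,  q_9=5·1106+437=5967
→ (48842, 5967).  Check: 48842²=2385540964, 67·5967²=2385540963, difference 1.
n=2: (48842,5967)∘(48842,5967) = (48842·48842+67·5967·5967, 48842·5967+5967·48842) = (4771081927,582880428)
n=3: (4771081927,582880428)∘(48842,5967) = (48842·4771081927+67·5967·582880428, 48842·582880428+5967·4771081927) = (466058366908226,56938091722785)
n=4: (466058366908226,56938091722785)∘(48842,5967) = (48842·466058366908226+67·5967·56938091722785, 48842·56938091722785+5967·466058366908226) = (45526445508292066657,5561940551265649512)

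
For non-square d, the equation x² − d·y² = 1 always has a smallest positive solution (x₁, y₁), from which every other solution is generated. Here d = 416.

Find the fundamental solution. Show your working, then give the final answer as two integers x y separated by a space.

√416 → a₀=20, period (2,1,1,9,1,1,2,40); ℓ=8 even so k=7
a_0=20:  p_0=20·1+0=20,  q_0=20·0+1=1
…
a_6=1:  p_6=1·1081+979=2060,  q_6=1·53+48=101
a_7=2:  p_7=2·2060+1081=5201,  q_7=2·101+53=255
(x₁, y₁) = (5201, 255);  5201² − 416·255² = 1 ✓

5201 255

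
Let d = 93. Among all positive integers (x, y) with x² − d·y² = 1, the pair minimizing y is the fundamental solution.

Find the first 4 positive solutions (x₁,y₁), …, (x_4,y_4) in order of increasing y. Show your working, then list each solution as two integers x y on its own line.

d=93: √d = [9; 1,1,1,4,6,4,1,1,1,18] (ℓ=10, even), read p_9/q_9
step 0: (9, 1)  from 9·(1,0) + (0,1)
…
step 3: (29, 3)  from 1·(19,2) + (10,1)
…
step 7: (4330, 449)  from 1·(3491,362) + (839,87)
step 8: (7821, 811)  from 1·(4330,449) + (3491,362)
step 9: (12151, 1260)  from 1·(7821,811) + (4330,449)
fundamental: x₁=12151, y₁=1260  (since 147646801 − 93·1587600 = 1)
k=2:  x_2 = 12151·12151+93·1260·1260 = 295293601,  y_2 = 12151·1260+1260·12151 = 30620520
k=3:  x_3 = 12151·295293601+93·1260·30620520 = 7176225079351,  y_3 = 12151·30620520+1260·295293601 = 744139875780
k=4:  x_4 = 12151·7176225079351+93·1260·744139875780 = 174396621583094401,  y_4 = 12151·744139875780+1260·7176225079351 = 18084087230585040

12151 1260
295293601 30620520
7176225079351 744139875780
174396621583094401 18084087230585040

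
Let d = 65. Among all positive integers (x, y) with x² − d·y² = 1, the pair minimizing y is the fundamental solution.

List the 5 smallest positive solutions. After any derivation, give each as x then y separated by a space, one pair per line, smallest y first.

129 16
33281 4128
8586369 1065008
2215249921 274767936
571525893249 70889062480

[8; 16] for √65; ℓ=1 ⇒ convergent index 1
step 0: (8, 1)  from 8·(1,0) + (0,1)
step 1: (129, 16)  from 16·(8,1) + (1,0)
→ (129, 16).  Check: 129²=16641, 65·16²=16640, difference 1.
n=2: (129,16)∘(129,16) = (129·129+65·16·16, 129·16+16·129) = (33281,4128)
n=3: (33281,4128)∘(129,16) = (129·33281+65·16·4128, 129·4128+16·33281) = (8586369,1065008)
n=4: (8586369,1065008)∘(129,16) = (129·8586369+65·16·1065008, 129·1065008+16·8586369) = (2215249921,274767936)
n=5: (2215249921,274767936)∘(129,16) = (129·2215249921+65·16·274767936, 129·274767936+16·2215249921) = (571525893249,70889062480)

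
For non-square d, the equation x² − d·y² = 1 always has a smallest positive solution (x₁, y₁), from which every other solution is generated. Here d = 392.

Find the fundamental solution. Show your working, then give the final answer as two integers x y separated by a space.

99 5

√392 → a₀=19, period (1,3,1,38); ℓ=4 even so k=3
k=0  a_k=19  p_k/q_k = 19/1
k=1  a_k=1  p_k/q_k = 20/1
k=2  a_k=3  p_k/q_k = 79/4
k=3  a_k=1  p_k/q_k = 99/5
→ (99, 5).  Check: 99²=9801, 392·5²=9800, difference 1.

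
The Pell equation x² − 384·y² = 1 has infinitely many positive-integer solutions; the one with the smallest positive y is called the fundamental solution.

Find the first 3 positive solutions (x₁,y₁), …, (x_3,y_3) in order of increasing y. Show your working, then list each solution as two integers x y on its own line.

4801 245
46099201 2352490
442644523201 22588608735

[19; 1,1,2,9,2,1,1,38] for √384; ℓ=8 ⇒ convergent index 7
k=0  a_k=19  p_k/q_k = 19/1
…
k=2  a_k=1  p_k/q_k = 39/2
k=3  a_k=2  p_k/q_k = 98/5
…
k=5  a_k=2  p_k/q_k = 1940/99
k=6  a_k=1  p_k/q_k = 2861/146
k=7  a_k=1  p_k/q_k = 4801/245
fundamental: x₁=4801, y₁=245  (since 23049601 − 384·60025 = 1)
(4801+245√384)^2 = 46099201 + 2352490√384
(4801+245√384)^3 = 442644523201 + 22588608735√384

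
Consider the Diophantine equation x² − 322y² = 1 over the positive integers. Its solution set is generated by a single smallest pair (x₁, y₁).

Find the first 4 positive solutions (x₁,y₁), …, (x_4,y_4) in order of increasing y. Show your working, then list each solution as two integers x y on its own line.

√322 → a₀=17, period (1,16,1,34); ℓ=4 even so k=3
i=0: a=17 ⇒ p=17, q=1
…
i=2: a=16 ⇒ p=305, q=17
i=3: a=1 ⇒ p=323, q=18
→ (323, 18).  Check: 323²=104329, 322·18²=104328, difference 1.
k=2:  x_2 = 323·323+322·18·18 = 208657,  y_2 = 323·18+18·323 = 11628
k=3:  x_3 = 323·208657+322·18·11628 = 134792099,  y_3 = 323·11628+18·208657 = 7511670
k=4:  x_4 = 323·134792099+322·18·7511670 = 87075487297,  y_4 = 323·7511670+18·134792099 = 4852527192

323 18
208657 11628
134792099 7511670
87075487297 4852527192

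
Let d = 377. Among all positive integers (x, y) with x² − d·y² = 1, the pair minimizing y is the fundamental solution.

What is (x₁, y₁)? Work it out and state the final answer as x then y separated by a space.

√377 → a₀=19, period (2,2,2,38); ℓ=4 even so k=3
k=0  a_k=19  p_k/q_k = 19/1
k=1  a_k=2  p_k/q_k = 39/2
k=2  a_k=2  p_k/q_k = 97/5
k=3  a_k=2  p_k/q_k = 233/12
fundamental: x₁=233, y₁=12  (since 54289 − 377·144 = 1)

233 12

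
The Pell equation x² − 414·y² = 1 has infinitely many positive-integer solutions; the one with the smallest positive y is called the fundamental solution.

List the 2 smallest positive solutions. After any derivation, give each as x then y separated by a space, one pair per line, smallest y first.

d=414: √d = [20; 2,1,7,2,7,1,2,40] (ℓ=8, even), read p_7/q_7
step 0: (20, 1)  from 20·(1,0) + (0,1)
step 1: (41, 2)  from 2·(20,1) + (1,0)
…
step 3: (468, 23)  from 7·(61,3) + (41,2)
step 4: (997, 49)  from 2·(468,23) + (61,3)
…
step 6: (8444, 415)  from 1·(7447,366) + (997,49)
step 7: (24335, 1196)  from 2·(8444,415) + (7447,366)
(x₁, y₁) = (24335, 1196);  24335² − 414·1196² = 1 ✓
n=2: (24335,1196)∘(24335,1196) = (24335·24335+414·1196·1196, 24335·1196+1196·24335) = (1184384449,58209320)

24335 1196
1184384449 58209320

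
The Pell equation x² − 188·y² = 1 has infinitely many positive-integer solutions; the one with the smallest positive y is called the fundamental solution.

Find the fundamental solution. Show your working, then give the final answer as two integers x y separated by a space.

√188 → a₀=13, period (1,2,2,6,2,2,1,26); ℓ=8 even so k=7
i=0: a=13 ⇒ p=13, q=1
i=1: a=1 ⇒ p=14, q=1
i=2: a=2 ⇒ p=41, q=3
i=3: a=2 ⇒ p=96, q=7
…
i=6: a=2 ⇒ p=3277, q=239
i=7: a=1 ⇒ p=4607, q=336
(x₁, y₁) = (4607, 336);  4607² − 188·336² = 1 ✓

4607 336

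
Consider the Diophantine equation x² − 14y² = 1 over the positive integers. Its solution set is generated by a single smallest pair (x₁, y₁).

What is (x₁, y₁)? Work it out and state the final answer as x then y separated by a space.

15 4

√14 = [3; 1,2,1,6, …], period ℓ=4 (even) → k=3
a_0=3:  p_0=3·1+0=3,  q_0=3·0+1=1
…
a_2=2:  p_2=2·4+3=11,  q_2=2·1+1=3
a_3=1:  p_3=1·11+4=15,  q_3=1·3+1=4
(x₁, y₁) = (15, 4);  15² − 14·4² = 1 ✓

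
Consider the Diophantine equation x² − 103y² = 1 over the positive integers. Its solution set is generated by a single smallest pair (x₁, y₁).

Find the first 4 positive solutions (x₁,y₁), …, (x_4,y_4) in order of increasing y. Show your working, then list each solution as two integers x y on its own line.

227528 22419
103537981567 10201900464
47115579739725224 4642436017523565
21440227253936863550977 2112568364380001494176

√103 → a₀=10, period (6,1,2,1,1,9,1,1,2,1,6,20); ℓ=12 even so k=11
i=0: a=10 ⇒ p=10, q=1
…
i=3: a=2 ⇒ p=203, q=20
…
i=5: a=1 ⇒ p=477, q=47
…
i=7: a=1 ⇒ p=5044, q=497
…
i=10: a=1 ⇒ p=33877, q=3338
i=11: a=6 ⇒ p=227528, q=22419
→ (227528, 22419).  Check: 227528²=51768990784, 103·22419²=51768990783, difference 1.
(227528+22419√103)^2 = 103537981567 + 10201900464√103
(227528+22419√103)^3 = 47115579739725224 + 4642436017523565√103
(227528+22419√103)^4 = 21440227253936863550977 + 2112568364380001494176√103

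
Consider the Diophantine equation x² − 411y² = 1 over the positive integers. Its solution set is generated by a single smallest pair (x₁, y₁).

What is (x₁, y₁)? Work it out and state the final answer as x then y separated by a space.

[20; 3,1,1,1,19,1,1,1,3,40] for √411; ℓ=10 ⇒ convergent index 9
k=0  a_k=20  p_k/q_k = 20/1
k=1  a_k=3  p_k/q_k = 61/3
k=2  a_k=1  p_k/q_k = 81/4
k=3  a_k=1  p_k/q_k = 142/7
k=4  a_k=1  p_k/q_k = 223/11
k=5  a_k=19  p_k/q_k = 4379/216
k=6  a_k=1  p_k/q_k = 4602/227
k=7  a_k=1  p_k/q_k = 8981/443
k=8  a_k=1  p_k/q_k = 13583/670
k=9  a_k=3  p_k/q_k = 49730/2453
(x₁, y₁) = (49730, 2453);  49730² − 411·2453² = 1 ✓

49730 2453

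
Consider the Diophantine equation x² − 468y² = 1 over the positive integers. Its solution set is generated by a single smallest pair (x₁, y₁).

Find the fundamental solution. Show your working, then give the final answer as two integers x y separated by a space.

√468 = [21; 1,1,1,2,1,1,1,42, …], period ℓ=8 (even) → k=7
k=0  a_k=21  p_k/q_k = 21/1
k=1  a_k=1  p_k/q_k = 22/1
k=2  a_k=1  p_k/q_k = 43/2
…
k=4  a_k=2  p_k/q_k = 173/8
k=5  a_k=1  p_k/q_k = 238/11
k=6  a_k=1  p_k/q_k = 411/19
k=7  a_k=1  p_k/q_k = 649/30
→ (649, 30).  Check: 649²=421201, 468·30²=421200, difference 1.

649 30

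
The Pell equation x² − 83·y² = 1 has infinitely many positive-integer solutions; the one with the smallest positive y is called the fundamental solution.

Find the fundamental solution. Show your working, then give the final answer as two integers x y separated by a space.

82 9

d=83: √d = [9; 9,18] (ℓ=2, even), read p_1/q_1
k=0  a_k=9  p_k/q_k = 9/1
k=1  a_k=9  p_k/q_k = 82/9
fundamental: x₁=82, y₁=9  (since 6724 − 83·81 = 1)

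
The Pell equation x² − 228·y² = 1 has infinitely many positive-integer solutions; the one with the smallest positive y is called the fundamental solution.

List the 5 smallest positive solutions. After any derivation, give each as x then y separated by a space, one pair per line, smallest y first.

√228 = [15; 10,30, …], period ℓ=2 (even) → k=1
i=0: a=15 ⇒ p=15, q=1
i=1: a=10 ⇒ p=151, q=10
→ (151, 10).  Check: 151²=22801, 228·10²=22800, difference 1.
n=2: (151,10)∘(151,10) = (151·151+228·10·10, 151·10+10·151) = (45601,3020)
n=3: (45601,3020)∘(151,10) = (151·45601+228·10·3020, 151·3020+10·45601) = (13771351,912030)
n=4: (13771351,912030)∘(151,10) = (151·13771351+228·10·912030, 151·912030+10·13771351) = (4158902401,275430040)
n=5: (4158902401,275430040)∘(151,10) = (151·4158902401+228·10·275430040, 151·275430040+10·4158902401) = (1255974753751,83178960050)

151 10
45601 3020
13771351 912030
4158902401 275430040
1255974753751 83178960050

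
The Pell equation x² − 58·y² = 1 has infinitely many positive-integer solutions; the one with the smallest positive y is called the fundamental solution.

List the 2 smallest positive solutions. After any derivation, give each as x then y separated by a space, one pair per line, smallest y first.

√58 = [7; 1,1,1,1,1,1,14, …], period ℓ=7 (odd) → k=13
a_0=7:  p_0=7·1+0=7,  q_0=7·0+1=1
a_1=1:  p_1=1·7+1=8,  q_1=1·1+0=1
a_2=1:  p_2=1·8+7=15,  q_2=1·1+1=2
…
a_4=1:  p_4=1·23+15=38,  q_4=1·3+2=5
…
a_6=1:  p_6=1·61+38=99,  q_6=1·8+5=13
a_7=14:  p_7=14·99+61=1447,  q_7=14·13+8=190
…
a_11=1:  p_11=1·4539+2993=7532,  q_11=1·596+393=989
a_12=1:  p_12=1·7532+4539=12071,  q_12=1·989+596=1585
a_13=1:  p_13=1·12071+7532=19603,  q_13=1·1585+989=2574
→ (19603, 2574).  Check: 19603²=384277609, 58·2574²=384277608, difference 1.
k=2:  x_2 = 19603·19603+58·2574·2574 = 768555217,  y_2 = 19603·2574+2574·19603 = 100916244

19603 2574
768555217 100916244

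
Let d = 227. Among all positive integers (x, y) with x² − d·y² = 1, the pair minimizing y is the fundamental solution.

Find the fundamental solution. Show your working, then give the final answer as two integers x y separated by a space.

226 15

[15; 15,30] for √227; ℓ=2 ⇒ convergent index 1
i=0: a=15 ⇒ p=15, q=1
i=1: a=15 ⇒ p=226, q=15
fundamental: x₁=226, y₁=15  (since 51076 − 227·225 = 1)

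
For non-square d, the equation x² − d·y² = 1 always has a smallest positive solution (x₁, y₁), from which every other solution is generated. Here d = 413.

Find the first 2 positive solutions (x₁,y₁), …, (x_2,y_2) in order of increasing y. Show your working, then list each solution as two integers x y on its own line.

113399 5580
25718666401 1265532840

[20; 3,9,1,4,1,9,3,40] for √413; ℓ=8 ⇒ convergent index 7
k=0  a_k=20  p_k/q_k = 20/1
…
k=2  a_k=9  p_k/q_k = 569/28
…
k=4  a_k=4  p_k/q_k = 3089/152
…
k=6  a_k=9  p_k/q_k = 36560/1799
k=7  a_k=3  p_k/q_k = 113399/5580
fundamental: x₁=113399, y₁=5580  (since 12859333201 − 413·31136400 = 1)
n=2: (113399,5580)∘(113399,5580) = (113399·113399+413·5580·5580, 113399·5580+5580·113399) = (25718666401,1265532840)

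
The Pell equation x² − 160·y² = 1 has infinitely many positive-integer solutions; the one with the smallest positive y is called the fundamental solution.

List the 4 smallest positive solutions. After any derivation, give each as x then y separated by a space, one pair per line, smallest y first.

√160 → a₀=12, period (1,1,1,5,1,1,1,24); ℓ=8 even so k=7
step 0: (12, 1)  from 12·(1,0) + (0,1)
step 1: (13, 1)  from 1·(12,1) + (1,0)
step 2: (25, 2)  from 1·(13,1) + (12,1)
step 3: (38, 3)  from 1·(25,2) + (13,1)
…
step 5: (253, 20)  from 1·(215,17) + (38,3)
step 6: (468, 37)  from 1·(253,20) + (215,17)
step 7: (721, 57)  from 1·(468,37) + (253,20)
fundamental: x₁=721, y₁=57  (since 519841 − 160·3249 = 1)
(x_2, y_2) = (721·721 + 160·57·57, 721·57 + 57·721) = (1039681, 82194)
(x_3, y_3) = (721·1039681 + 160·57·82194, 721·82194 + 57·1039681) = (1499219281, 118523691)
(x_4, y_4) = (721·1499219281 + 160·57·118523691, 721·118523691 + 57·1499219281) = (2161873163521, 170911080228)

721 57
1039681 82194
1499219281 118523691
2161873163521 170911080228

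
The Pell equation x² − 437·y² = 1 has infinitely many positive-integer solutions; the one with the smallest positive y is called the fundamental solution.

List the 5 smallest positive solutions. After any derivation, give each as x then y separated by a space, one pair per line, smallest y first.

4599 220
42301601 2023560
389090121399 18612704660
3578850894326401 171199655439120
32918270136924114999 1574694412116321100

d=437: √d = [20; 1,9,2,9,1,40] (ℓ=6, even), read p_5/q_5
i=0: a=20 ⇒ p=20, q=1
i=1: a=1 ⇒ p=21, q=1
…
i=3: a=2 ⇒ p=439, q=21
i=4: a=9 ⇒ p=4160, q=199
i=5: a=1 ⇒ p=4599, q=220
(x₁, y₁) = (4599, 220);  4599² − 437·220² = 1 ✓
(4599+220√437)^2 = 42301601 + 2023560√437
(4599+220√437)^3 = 389090121399 + 18612704660√437
(4599+220√437)^4 = 3578850894326401 + 171199655439120√437
(4599+220√437)^5 = 32918270136924114999 + 1574694412116321100√437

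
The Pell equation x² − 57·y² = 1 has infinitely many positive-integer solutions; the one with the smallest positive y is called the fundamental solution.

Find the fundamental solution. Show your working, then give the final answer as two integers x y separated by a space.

151 20

d=57: √d = [7; 1,1,4,1,1,14] (ℓ=6, even), read p_5/q_5
a_0=7:  p_0=7·1+0=7,  q_0=7·0+1=1
a_1=1:  p_1=1·7+1=8,  q_1=1·1+0=1
…
a_4=1:  p_4=1·68+15=83,  q_4=1·9+2=11
a_5=1:  p_5=1·83+68=151,  q_5=1·11+9=20
→ (151, 20).  Check: 151²=22801, 57·20²=22800, difference 1.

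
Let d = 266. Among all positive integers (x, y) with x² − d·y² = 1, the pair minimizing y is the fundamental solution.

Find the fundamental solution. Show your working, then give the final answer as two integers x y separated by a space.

[16; 3,4,3,32] for √266; ℓ=4 ⇒ convergent index 3
a_0=16:  p_0=16·1+0=16,  q_0=16·0+1=1
a_1=3:  p_1=3·16+1=49,  q_1=3·1+0=3
a_2=4:  p_2=4·49+16=212,  q_2=4·3+1=13
a_3=3:  p_3=3·212+49=685,  q_3=3·13+3=42
(x₁, y₁) = (685, 42);  685² − 266·42² = 1 ✓

685 42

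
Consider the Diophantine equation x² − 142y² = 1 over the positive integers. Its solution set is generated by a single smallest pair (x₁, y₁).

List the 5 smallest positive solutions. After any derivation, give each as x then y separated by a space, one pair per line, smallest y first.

[11; 1,10,1,22] for √142; ℓ=4 ⇒ convergent index 3
i=0: a=11 ⇒ p=11, q=1
i=1: a=1 ⇒ p=12, q=1
i=2: a=10 ⇒ p=131, q=11
i=3: a=1 ⇒ p=143, q=12
fundamental: x₁=143, y₁=12  (since 20449 − 142·144 = 1)
(x_2, y_2) = (143·143 + 142·12·12, 143·12 + 12·143) = (40897, 3432)
(x_3, y_3) = (143·40897 + 142·12·3432, 143·3432 + 12·40897) = (11696399, 981540)
(x_4, y_4) = (143·11696399 + 142·12·981540, 143·981540 + 12·11696399) = (3345129217, 280717008)
(x_5, y_5) = (143·3345129217 + 142·12·280717008, 143·280717008 + 12·3345129217) = (956695259663, 80284082748)

143 12
40897 3432
11696399 981540
3345129217 280717008
956695259663 80284082748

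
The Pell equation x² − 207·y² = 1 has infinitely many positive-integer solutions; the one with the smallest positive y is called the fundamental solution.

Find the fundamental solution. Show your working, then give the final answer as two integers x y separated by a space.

√207 = [14; 2,1,1,2,1,1,2,28, …], period ℓ=8 (even) → k=7
k=0  a_k=14  p_k/q_k = 14/1
…
k=6  a_k=1  p_k/q_k = 446/31
k=7  a_k=2  p_k/q_k = 1151/80
→ (1151, 80).  Check: 1151²=1324801, 207·80²=1324800, difference 1.

1151 80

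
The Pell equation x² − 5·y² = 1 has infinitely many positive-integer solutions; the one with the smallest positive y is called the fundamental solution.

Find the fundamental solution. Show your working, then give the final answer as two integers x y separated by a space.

9 4

√5 → a₀=2, period (4); ℓ=1 odd so k=1
k=0  a_k=2  p_k/q_k = 2/1
k=1  a_k=4  p_k/q_k = 9/4
(x₁, y₁) = (9, 4);  9² − 5·4² = 1 ✓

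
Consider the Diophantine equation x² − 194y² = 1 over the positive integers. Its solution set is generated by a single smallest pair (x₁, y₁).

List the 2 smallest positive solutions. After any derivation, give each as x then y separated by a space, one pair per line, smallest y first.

195 14
76049 5460

d=194: √d = [13; 1,12,1,26] (ℓ=4, even), read p_3/q_3
i=0: a=13 ⇒ p=13, q=1
i=1: a=1 ⇒ p=14, q=1
i=2: a=12 ⇒ p=181, q=13
i=3: a=1 ⇒ p=195, q=14
(x₁, y₁) = (195, 14);  195² − 194·14² = 1 ✓
k=2:  x_2 = 195·195+194·14·14 = 76049,  y_2 = 195·14+14·195 = 5460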